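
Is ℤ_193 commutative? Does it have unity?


ℤ_193 is a commutative ring with unity 1; 193 is prime, so ℤ_193 is a field (hence an integral domain)
Commutative: Yes
Integral domain: Yes
Has unity: Yes

ℤ_193: Commutative=Yes, Unity=Yes


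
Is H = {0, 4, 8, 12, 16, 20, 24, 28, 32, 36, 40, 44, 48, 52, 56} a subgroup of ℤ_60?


Subgroup test for H = {0, 4, 8, 12, 16, 20, 24, 28, 32, 36, 40, 44, 48, 52, 56} in (ℤ_60, +):
(1) 0 ∈ H? Yes
(2) Closure: for all a,b ∈ H, (a+b) mod 60 ∈ H? Yes
(3) Inverses: for all a ∈ H, -a mod 60 ∈ H? Yes

Yes, H is a subgroup of ℤ_60


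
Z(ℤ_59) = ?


Z(G) = {g ∈ G | gx = xg for all x ∈ G}
ℤ_59 is abelian, so Z(G) = G

Z(ℤ_59) = ℤ_59


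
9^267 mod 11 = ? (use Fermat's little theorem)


Fermat's little theorem: if p is prime and gcd(a,p)=1, then a^(p-1) ≡ 1 (mod p)
p = 11 is prime, gcd(9,11) = 1
Reduce exponent: 267 mod 10 = 7
So 9^267 ≡ 9^7 (mod 11)
9^7 mod 11 = 4

9^267 ≡ 4 (mod 11)


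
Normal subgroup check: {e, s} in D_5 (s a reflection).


H = {e, s} in D_5 (s a reflection)
r·s·r⁻¹ = sr⁻² ≠ s for n ≥ 3, so {e, s} is not closed under conjugation

No, not a normal subgroup


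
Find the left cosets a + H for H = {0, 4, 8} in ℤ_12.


H = {0, 4, 8}, |H| = 3
Number of cosets = |G|/|H| = 12/3 = 4
0 + H = {0, 4, 8}
1 + H = {1, 5, 9}
2 + H = {2, 6, 10}
3 + H = {3, 7, 11}

Cosets: 0+H={0,4,8}; 1+H={1,5,9}; 2+H={2,6,10}; 3+H={3,7,11}


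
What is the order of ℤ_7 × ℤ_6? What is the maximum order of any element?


|ℤ_7 × ℤ_6| = 7 × 6 = 42
Max element order = lcm(7,6) = 42
Cyclic? Yes (gcd=1)

|ℤ_7×ℤ_6| = 42, max element order = 42


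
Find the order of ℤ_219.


ℤ_n has n elements.

|ℤ_219| = 219


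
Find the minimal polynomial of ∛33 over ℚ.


∛33 satisfies x³ - 33 = 0, irreducible over ℚ (no rational root; 33 is not a perfect cube)

Minimal polynomial: x³ - 33


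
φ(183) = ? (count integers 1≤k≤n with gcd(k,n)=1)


Factor n: 183 = 3 × 61
φ(n) = n · ∏(1 - 1/p) over distinct primes p | n
φ(183) = 183 · (1 - 1/3) · (1 - 1/61) = 120

φ(183) = 120


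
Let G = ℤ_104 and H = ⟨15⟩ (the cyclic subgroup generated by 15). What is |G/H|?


|⟨15⟩| = n / gcd(15, 104) = 104 / 1 = 104
H is normal (ℤ_104 is abelian).
|G/H| = |G| / |H| = 104 / 104 = 1

|G/H| = 1


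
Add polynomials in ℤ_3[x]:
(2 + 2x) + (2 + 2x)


Add coefficients mod 3:
x^0: 2 + 2 = 1 (mod 3)
x^1: 2 + 2 = 1 (mod 3)
Result: 1 + x

f + g = 1 + x


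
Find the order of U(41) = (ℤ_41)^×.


U(n) is the group of units mod n; |U(n)| = φ(n)
|U(41)| = φ(41) = 40

|U(41) = (ℤ_41)^×| = 40


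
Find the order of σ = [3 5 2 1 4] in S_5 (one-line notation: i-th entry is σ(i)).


Cycle decomposition: (1 3 2 5 4)
Cycle lengths: 5
Order = lcm(5) = 5

ord(σ) = 5


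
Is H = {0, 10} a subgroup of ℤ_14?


Subgroup test for H = {0, 10} in (ℤ_14, +):
(1) 0 ∈ H? Yes
(2) Closure: for all a,b ∈ H, (a+b) mod 14 ∈ H? No  [counterexample: 10 + 10 = 6 ∉ H]
(3) Inverses: for all a ∈ H, -a mod 14 ∈ H? No

No, H is not a subgroup of ℤ_14


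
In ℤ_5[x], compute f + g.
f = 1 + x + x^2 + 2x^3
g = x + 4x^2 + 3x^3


Add coefficients mod 5:
x^0: 1 + 0 = 1 (mod 5)
x^1: 1 + 1 = 2 (mod 5)
x^2: 1 + 4 = 0 (mod 5)
x^3: 2 + 3 = 0 (mod 5)
Result: 1 + 2x

f + g = 1 + 2x


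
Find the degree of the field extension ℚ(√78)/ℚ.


√78 has minimal polynomial x² - 78 (irreducible over ℚ since 78 is squarefree)

[ℚ(√78)/ℚ] = 2


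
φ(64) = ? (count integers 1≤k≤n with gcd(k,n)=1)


Factor n: 64 = 2^6
φ(n) = n · ∏(1 - 1/p) over distinct primes p | n
φ(64) = 64 · (1 - 1/2) = 32

φ(64) = 32


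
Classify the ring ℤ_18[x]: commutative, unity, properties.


ℤ_18 has zero divisors (2·9 ≡ 0), and these lift to constant zero divisors in ℤ_18[x]; so not an integral domain
Commutative: Yes
Integral domain: No
Has unity: Yes

ℤ_18[x]: Commutative=Yes, Unity=Yes


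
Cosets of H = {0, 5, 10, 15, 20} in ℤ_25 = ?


H = {0, 5, 10, 15, 20}, |H| = 5
Number of cosets = |G|/|H| = 25/5 = 5
0 + H = {0, 5, 10, 15, 20}
1 + H = {1, 6, 11, 16, 21}
2 + H = {2, 7, 12, 17, 22}
3 + H = {3, 8, 13, 18, 23}
4 + H = {4, 9, 14, 19, 24}

Cosets: 0+H={0,5,10,15,20}; 1+H={1,6,11,16,21}; 2+H={2,7,12,17,22}; 3+H={3,8,13,18,23}; 4+H={4,9,14,19,24}


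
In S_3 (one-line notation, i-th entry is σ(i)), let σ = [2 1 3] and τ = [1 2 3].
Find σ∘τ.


σ∘τ: apply τ first, then σ
1 →τ 1 →σ 2
2 →τ 2 →σ 1
3 →τ 3 →σ 3

σ∘τ = [2 1 3]


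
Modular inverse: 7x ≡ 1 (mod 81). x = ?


Use the extended Euclidean algorithm to write 1 = 7·s + 81·t; then s mod 81 is the inverse.
Euclidean algorithm:
  7 = 0·81 + 7
  81 = 11·7 + 4
  7 = 1·4 + 3
  4 = 1·3 + 1
  3 = 3·1 + 0
gcd(7,81) = 1
Back-substitution gives: 7·(-23) + 81·(2) = 1
So 7⁻¹ ≡ -23 ≡ 58 (mod 81)
Check: 7 × 58 = 406 ≡ 1 (mod 81) ✓

7⁻¹ ≡ 58 (mod 81)


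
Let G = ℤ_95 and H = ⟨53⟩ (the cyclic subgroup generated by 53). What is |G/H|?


|⟨53⟩| = n / gcd(53, 95) = 95 / 1 = 95
H is normal (ℤ_95 is abelian).
|G/H| = |G| / |H| = 95 / 95 = 1

|G/H| = 1


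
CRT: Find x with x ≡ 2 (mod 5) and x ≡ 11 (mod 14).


m₁ = 5, m₂ = 14, gcd = 1, so CRT applies. M = m₁·m₂ = 70
Let M₁ = M/m₁ = 14, M₂ = M/m₂ = 5
Find y₁ ≡ M₁⁻¹ (mod m₁): 14⁻¹ ≡ 4 (mod 5)
Find y₂ ≡ M₂⁻¹ (mod m₂): 5⁻¹ ≡ 3 (mod 14)
x = a₁·M₁·y₁ + a₂·M₂·y₂ = 2·14·4 + 11·5·3 = 277
Reduce mod 70: x ≡ 67
Check: 67 mod 5 = 2 ✓, 67 mod 14 = 11 ✓

x ≡ 67 (mod 70)


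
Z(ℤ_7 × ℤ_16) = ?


Z(G) = {g ∈ G | gx = xg for all x ∈ G}
Direct product of abelian groups is abelian, so Z(G) = G

Z(ℤ_7 × ℤ_16) = ℤ_7 × ℤ_16


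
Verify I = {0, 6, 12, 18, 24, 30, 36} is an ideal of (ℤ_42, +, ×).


Check ideal conditions for I = {0, 6, 12, 18, 24, 30, 36} in ℤ_42:
(1) I is an additive subgroup? Yes
(2) For r ∈ ℤ_42 and a ∈ I: r·a ∈ I? Yes

Yes, I is an ideal of ℤ_42


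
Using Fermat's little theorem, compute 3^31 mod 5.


Fermat's little theorem: if p is prime and gcd(a,p)=1, then a^(p-1) ≡ 1 (mod p)
p = 5 is prime, gcd(3,5) = 1
Reduce exponent: 31 mod 4 = 3
So 3^31 ≡ 3^3 (mod 5)
3^3 mod 5 = 2

3^31 ≡ 2 (mod 5)


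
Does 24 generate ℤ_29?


g generates ℤ_n iff gcd(g, n) = 1
gcd(24, 29) = 1
Since gcd = 1, 24 is a generator.

Yes, 24 generates ℤ_29


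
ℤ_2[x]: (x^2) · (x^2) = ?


Expand and collect like terms; reduce coefficients mod 2:
x^0: 0·0 = 0 ≡ 0 (mod 2)
x^1: 0·0 + 0·0 = 0 ≡ 0 (mod 2)
x^2: 0·1 + 0·0 + 1·0 = 0 ≡ 0 (mod 2)
x^3: 0·1 + 1·0 = 0 ≡ 0 (mod 2)
x^4: 1·1 = 1 ≡ 1 (mod 2)
Result: x^4

f · g = x^4


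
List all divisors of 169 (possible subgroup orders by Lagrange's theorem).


Lagrange's theorem: |H| divides |G|
|G| = 169
Divisors of 169: 1, 13, 169

Possible subgroup orders: {1, 13, 169}


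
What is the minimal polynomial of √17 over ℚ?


√17 satisfies x² - 17 = 0, irreducible over ℚ since 17 is squarefree

Minimal polynomial: x² - 17


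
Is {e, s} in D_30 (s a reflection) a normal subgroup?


H = {e, s} in D_30 (s a reflection)
r·s·r⁻¹ = sr⁻² ≠ s for n ≥ 3, so {e, s} is not closed under conjugation

No, not a normal subgroup


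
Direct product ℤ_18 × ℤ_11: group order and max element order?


|ℤ_18 × ℤ_11| = 18 × 11 = 198
Max element order = lcm(18,11) = 198
Cyclic? Yes (gcd=1)

|ℤ_18×ℤ_11| = 198, max element order = 198


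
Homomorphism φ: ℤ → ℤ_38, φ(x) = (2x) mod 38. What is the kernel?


Kernel = preimage of identity
ker(φ) = {x ∈ ℤ : 2x ≡ 0 (mod 38)}. gcd(2,38) = 2, so 2x ≡ 0 (mod 38) ⟺ x ≡ 0 (mod 38/2 = 19). Hence ker(φ) = 19ℤ

ker(φ) = 19ℤ


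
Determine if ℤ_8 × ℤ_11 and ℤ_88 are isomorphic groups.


Comparing ℤ_8 × ℤ_11 and ℤ_88:
gcd(8,11) = 1, so ℤ_8 × ℤ_11 ≅ ℤ_88 (CRT)

Yes, ℤ_8 × ℤ_11 ≅ ℤ_88


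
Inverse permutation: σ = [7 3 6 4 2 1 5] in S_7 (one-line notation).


To find σ⁻¹, swap domain and range:
σ(1) = 7 → σ⁻¹(7) = 1
σ(2) = 3 → σ⁻¹(3) = 2
σ(3) = 6 → σ⁻¹(6) = 3
σ(4) = 4 → σ⁻¹(4) = 4
σ(5) = 2 → σ⁻¹(2) = 5
σ(6) = 1 → σ⁻¹(1) = 6
σ(7) = 5 → σ⁻¹(5) = 7

σ⁻¹ = [6 5 2 4 7 3 1]


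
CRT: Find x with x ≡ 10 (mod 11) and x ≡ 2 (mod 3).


m₁ = 11, m₂ = 3, gcd = 1, so CRT applies. M = m₁·m₂ = 33
Let M₁ = M/m₁ = 3, M₂ = M/m₂ = 11
Find y₁ ≡ M₁⁻¹ (mod m₁): 3⁻¹ ≡ 4 (mod 11)
Find y₂ ≡ M₂⁻¹ (mod m₂): 11⁻¹ ≡ 2 (mod 3)
x = a₁·M₁·y₁ + a₂·M₂·y₂ = 10·3·4 + 2·11·2 = 164
Reduce mod 33: x ≡ 32
Check: 32 mod 11 = 10 ✓, 32 mod 3 = 2 ✓

x ≡ 32 (mod 33)


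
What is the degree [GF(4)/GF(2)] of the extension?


GF(4) = GF(2^2), so the extension degree is 2

[GF(4)/GF(2)] = 2


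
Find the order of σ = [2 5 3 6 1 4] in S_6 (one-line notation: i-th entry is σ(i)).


Cycle decomposition: (1 2 5) (4 6)
Cycle lengths: 3, 2
Order = lcm(3, 2) = 6

ord(σ) = 6


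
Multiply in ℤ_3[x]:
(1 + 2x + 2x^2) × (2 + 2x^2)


Expand and collect like terms; reduce coefficients mod 3:
x^0: 1·2 = 2 ≡ 2 (mod 3)
x^1: 1·0 + 2·2 = 4 ≡ 1 (mod 3)
x^2: 1·2 + 2·0 + 2·2 = 6 ≡ 0 (mod 3)
x^3: 2·2 + 2·0 = 4 ≡ 1 (mod 3)
x^4: 2·2 = 4 ≡ 1 (mod 3)
Result: 2 + x + x^3 + x^4

f · g = 2 + x + x^3 + x^4


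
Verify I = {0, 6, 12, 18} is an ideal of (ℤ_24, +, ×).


Check ideal conditions for I = {0, 6, 12, 18} in ℤ_24:
(1) I is an additive subgroup? Yes
(2) For r ∈ ℤ_24 and a ∈ I: r·a ∈ I? Yes

Yes, I is an ideal of ℤ_24


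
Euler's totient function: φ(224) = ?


Factor n: 224 = 2^5 × 7
φ(n) = n · ∏(1 - 1/p) over distinct primes p | n
φ(224) = 224 · (1 - 1/2) · (1 - 1/7) = 96

φ(224) = 96


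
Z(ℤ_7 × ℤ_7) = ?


Z(G) = {g ∈ G | gx = xg for all x ∈ G}
Direct product of abelian groups is abelian, so Z(G) = G

Z(ℤ_7 × ℤ_7) = ℤ_7 × ℤ_7


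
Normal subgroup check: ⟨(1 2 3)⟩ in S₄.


H = ⟨(1 2 3)⟩ in S₄
(1 4)(1 2 3)(1 4)⁻¹ = (4 2 3) ∉ ⟨(1 2 3)⟩

No, not a normal subgroup


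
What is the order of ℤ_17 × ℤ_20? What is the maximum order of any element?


|ℤ_17 × ℤ_20| = 17 × 20 = 340
Max element order = lcm(17,20) = 340
Cyclic? Yes (gcd=1)

|ℤ_17×ℤ_20| = 340, max element order = 340


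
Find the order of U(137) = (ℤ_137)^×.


U(n) is the group of units mod n; |U(n)| = φ(n)
|U(137)| = φ(137) = 136

|U(137) = (ℤ_137)^×| = 136


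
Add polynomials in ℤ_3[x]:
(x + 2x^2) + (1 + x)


Add coefficients mod 3:
x^0: 0 + 1 = 1 (mod 3)
x^1: 1 + 1 = 2 (mod 3)
x^2: 2 + 0 = 2 (mod 3)
Result: 1 + 2x + 2x^2

f + g = 1 + 2x + 2x^2


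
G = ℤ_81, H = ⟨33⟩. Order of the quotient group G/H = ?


|⟨33⟩| = n / gcd(33, 81) = 81 / 3 = 27
H is normal (ℤ_81 is abelian).
|G/H| = |G| / |H| = 81 / 27 = 3

|G/H| = 3


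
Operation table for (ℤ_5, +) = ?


Elements: {0, 1, 2, 3, 4}
Operation: addition mod 5
Entry (a, b) = (a + b) mod 5

Cayley table:
  | 0 | 1 | 2 | 3 | 4
0 | 0 | 1 | 2 | 3 | 4
1 | 1 | 2 | 3 | 4 | 0
2 | 2 | 3 | 4 | 0 | 1
3 | 3 | 4 | 0 | 1 | 2
4 | 4 | 0 | 1 | 2 | 3


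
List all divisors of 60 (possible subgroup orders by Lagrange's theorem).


Lagrange's theorem: |H| divides |G|
|G| = 60
Divisors of 60: 1, 2, 3, 4, 5, 6, 10, 12, 15, 20, 30, 60

Possible subgroup orders: {1, 2, 3, 4, 5, 6, 10, 12, 15, 20, 30, 60}


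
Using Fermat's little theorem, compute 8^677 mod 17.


Fermat's little theorem: if p is prime and gcd(a,p)=1, then a^(p-1) ≡ 1 (mod p)
p = 17 is prime, gcd(8,17) = 1
Reduce exponent: 677 mod 16 = 5
So 8^677 ≡ 8^5 (mod 17)
8^5 mod 17 = 9

8^677 ≡ 9 (mod 17)


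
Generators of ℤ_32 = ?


g generates ℤ_n iff gcd(g,n) = 1
Prime factors of 32: 2
Generators are g ∈ {1,...,31} not divisible by any of these primes.
Generators: {1, 3, 5, 7, 9, 11, 13, 15, 17, 19, 21, 23, 25, 27, 29, 31}
Number of generators = φ(32) = 16

Generators of ℤ_32 = {1, 3, 5, 7, 9, 11, 13, 15, 17, 19, 21, 23, 25, 27, 29, 31}


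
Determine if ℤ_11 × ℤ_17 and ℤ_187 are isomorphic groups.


Comparing ℤ_11 × ℤ_17 and ℤ_187:
gcd(11,17) = 1, so ℤ_11 × ℤ_17 ≅ ℤ_187 (CRT)

Yes, ℤ_11 × ℤ_17 ≅ ℤ_187


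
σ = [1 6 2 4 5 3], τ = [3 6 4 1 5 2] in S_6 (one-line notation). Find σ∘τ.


σ∘τ: apply τ first, then σ
1 →τ 3 →σ 2
2 →τ 6 →σ 3
3 →τ 4 →σ 4
4 →τ 1 →σ 1
5 →τ 5 →σ 5
6 →τ 2 →σ 6

σ∘τ = [2 3 4 1 5 6]


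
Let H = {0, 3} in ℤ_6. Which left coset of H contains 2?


2 + H = {2 + h (mod 6) : h ∈ H}
2+0=2, 2+3=5

2 + H = {2, 5}


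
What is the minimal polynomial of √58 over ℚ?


√58 satisfies x² - 58 = 0, irreducible over ℚ since 58 is squarefree

Minimal polynomial: x² - 58


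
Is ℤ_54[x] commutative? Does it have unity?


ℤ_54 has zero divisors (2·27 ≡ 0), and these lift to constant zero divisors in ℤ_54[x]; so not an integral domain
Commutative: Yes
Integral domain: No
Has unity: Yes

ℤ_54[x]: Commutative=Yes, Unity=Yes


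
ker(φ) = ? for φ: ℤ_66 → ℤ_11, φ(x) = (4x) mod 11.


Kernel = preimage of identity
ker(φ) = {x ∈ ℤ_66 : 4x ≡ 0 (mod 11)}. Since 11 | 66, φ is well-defined. The kernel is the cyclic subgroup ⟨11⟩ of ℤ_66 (order 6), i.e. {0, 11, 22, 33, 44, 55}

ker(φ) = {0, 11, 22, 33, 44, 55}


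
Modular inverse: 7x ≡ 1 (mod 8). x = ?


Use the extended Euclidean algorithm to write 1 = 7·s + 8·t; then s mod 8 is the inverse.
Euclidean algorithm:
  7 = 0·8 + 7
  8 = 1·7 + 1
  7 = 7·1 + 0
gcd(7,8) = 1
Back-substitution gives: 7·(-1) + 8·(1) = 1
So 7⁻¹ ≡ -1 ≡ 7 (mod 8)
Check: 7 × 7 = 49 ≡ 1 (mod 8) ✓

7⁻¹ ≡ 7 (mod 8)


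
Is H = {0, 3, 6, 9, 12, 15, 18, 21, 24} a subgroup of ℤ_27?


Subgroup test for H = {0, 3, 6, 9, 12, 15, 18, 21, 24} in (ℤ_27, +):
(1) 0 ∈ H? Yes
(2) Closure: for all a,b ∈ H, (a+b) mod 27 ∈ H? Yes
(3) Inverses: for all a ∈ H, -a mod 27 ∈ H? Yes

Yes, H is a subgroup of ℤ_27


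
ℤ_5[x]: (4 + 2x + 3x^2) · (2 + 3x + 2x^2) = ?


Expand and collect like terms; reduce coefficients mod 5:
x^0: 4·2 = 8 ≡ 3 (mod 5)
x^1: 4·3 + 2·2 = 16 ≡ 1 (mod 5)
x^2: 4·2 + 2·3 + 3·2 = 20 ≡ 0 (mod 5)
x^3: 2·2 + 3·3 = 13 ≡ 3 (mod 5)
x^4: 3·2 = 6 ≡ 1 (mod 5)
Result: 3 + x + 3x^3 + x^4

f · g = 3 + x + 3x^3 + x^4


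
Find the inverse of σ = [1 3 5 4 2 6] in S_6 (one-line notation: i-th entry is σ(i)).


To find σ⁻¹, swap domain and range:
σ(1) = 1 → σ⁻¹(1) = 1
σ(2) = 3 → σ⁻¹(3) = 2
σ(3) = 5 → σ⁻¹(5) = 3
σ(4) = 4 → σ⁻¹(4) = 4
σ(5) = 2 → σ⁻¹(2) = 5
σ(6) = 6 → σ⁻¹(6) = 6

σ⁻¹ = [1 5 2 4 3 6]


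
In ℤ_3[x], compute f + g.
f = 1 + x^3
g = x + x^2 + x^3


Add coefficients mod 3:
x^0: 1 + 0 = 1 (mod 3)
x^1: 0 + 1 = 1 (mod 3)
x^2: 0 + 1 = 1 (mod 3)
x^3: 1 + 1 = 2 (mod 3)
Result: 1 + x + x^2 + 2x^3

f + g = 1 + x + x^2 + 2x^3


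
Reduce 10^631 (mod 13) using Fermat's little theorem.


Fermat's little theorem: if p is prime and gcd(a,p)=1, then a^(p-1) ≡ 1 (mod p)
p = 13 is prime, gcd(10,13) = 1
Reduce exponent: 631 mod 12 = 7
So 10^631 ≡ 10^7 (mod 13)
10^7 mod 13 = 10

10^631 ≡ 10 (mod 13)


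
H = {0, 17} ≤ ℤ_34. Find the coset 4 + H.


4 + H = {4 + h (mod 34) : h ∈ H}
4+0=4, 4+17=21

4 + H = {4, 21}


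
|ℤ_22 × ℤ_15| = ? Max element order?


|ℤ_22 × ℤ_15| = 22 × 15 = 330
Max element order = lcm(22,15) = 330
Cyclic? Yes (gcd=1)

|ℤ_22×ℤ_15| = 330, max element order = 330


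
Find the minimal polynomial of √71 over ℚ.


√71 satisfies x² - 71 = 0, irreducible over ℚ since 71 is squarefree

Minimal polynomial: x² - 71


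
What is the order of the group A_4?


|A_n| = n!/2 (even permutations)
|A_4| = 4!/2 = 24/2 = 12

|A_4| = 12


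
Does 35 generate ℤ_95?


g generates ℤ_n iff gcd(g, n) = 1
gcd(35, 95) = 5
Since gcd = 5 ≠ 1, ⟨35⟩ has order 19 < 95, so 35 is not a generator.

No, 35 does not generate ℤ_95


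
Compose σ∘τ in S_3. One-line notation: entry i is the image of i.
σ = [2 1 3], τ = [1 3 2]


σ∘τ: apply τ first, then σ
1 →τ 1 →σ 2
2 →τ 3 →σ 3
3 →τ 2 →σ 1

σ∘τ = [2 3 1]


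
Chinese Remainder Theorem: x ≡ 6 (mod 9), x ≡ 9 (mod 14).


m₁ = 9, m₂ = 14, gcd = 1, so CRT applies. M = m₁·m₂ = 126
Let M₁ = M/m₁ = 14, M₂ = M/m₂ = 9
Find y₁ ≡ M₁⁻¹ (mod m₁): 14⁻¹ ≡ 2 (mod 9)
Find y₂ ≡ M₂⁻¹ (mod m₂): 9⁻¹ ≡ 11 (mod 14)
x = a₁·M₁·y₁ + a₂·M₂·y₂ = 6·14·2 + 9·9·11 = 1059
Reduce mod 126: x ≡ 51
Check: 51 mod 9 = 6 ✓, 51 mod 14 = 9 ✓

x ≡ 51 (mod 126)


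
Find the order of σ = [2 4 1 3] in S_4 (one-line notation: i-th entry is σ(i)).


Cycle decomposition: (1 2 4 3)
Cycle lengths: 4
Order = lcm(4) = 4

ord(σ) = 4


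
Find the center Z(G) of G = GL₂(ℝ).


Z(G) = {g ∈ G | gx = xg for all x ∈ G}
Only scalar multiples of the identity commute with all invertible matrices

Z(GL₂(ℝ)) = {aI : a ∈ ℝ, a ≠ 0}


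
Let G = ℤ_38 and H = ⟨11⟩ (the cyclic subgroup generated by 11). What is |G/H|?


|⟨11⟩| = n / gcd(11, 38) = 38 / 1 = 38
H is normal (ℤ_38 is abelian).
|G/H| = |G| / |H| = 38 / 38 = 1

|G/H| = 1


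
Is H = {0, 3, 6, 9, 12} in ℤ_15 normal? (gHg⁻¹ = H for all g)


H = {0, 3, 6, 9, 12} in ℤ_15
ℤ_15 is abelian; every subgroup of an abelian group is normal

Yes, normal subgroup


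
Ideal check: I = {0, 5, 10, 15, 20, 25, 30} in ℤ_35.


Check ideal conditions for I = {0, 5, 10, 15, 20, 25, 30} in ℤ_35:
(1) I is an additive subgroup? Yes
(2) For r ∈ ℤ_35 and a ∈ I: r·a ∈ I? Yes

Yes, I is an ideal of ℤ_35


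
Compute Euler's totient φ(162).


Factor n: 162 = 2 × 3^4
φ(n) = n · ∏(1 - 1/p) over distinct primes p | n
φ(162) = 162 · (1 - 1/2) · (1 - 1/3) = 54

φ(162) = 54


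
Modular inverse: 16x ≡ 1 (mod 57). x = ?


Use the extended Euclidean algorithm to write 1 = 16·s + 57·t; then s mod 57 is the inverse.
Euclidean algorithm:
  16 = 0·57 + 16
  57 = 3·16 + 9
  16 = 1·9 + 7
  9 = 1·7 + 2
  7 = 3·2 + 1
  2 = 2·1 + 0
gcd(16,57) = 1
Back-substitution gives: 16·(25) + 57·(-7) = 1
So 16⁻¹ ≡ 25 ≡ 25 (mod 57)
Check: 16 × 25 = 400 ≡ 1 (mod 57) ✓

16⁻¹ ≡ 25 (mod 57)


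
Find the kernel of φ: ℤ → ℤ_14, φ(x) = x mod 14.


Kernel = preimage of identity
ker(φ) = {x ∈ ℤ : x ≡ 0 (mod 14)} = 14ℤ = {0, ±14, ±28, ...}

ker(φ) = 14ℤ


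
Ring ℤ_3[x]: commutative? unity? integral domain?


ℤ_3 is a field (n prime), so ℤ_3[x] is a commutative integral domain with unity
Commutative: Yes
Integral domain: Yes
Has unity: Yes

ℤ_3[x]: Commutative=Yes, Unity=Yes


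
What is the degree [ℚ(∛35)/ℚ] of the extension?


∛35 has minimal polynomial x³ - 35 (irreducible over ℚ since 35 is not a perfect cube)

[ℚ(∛35)/ℚ] = 3


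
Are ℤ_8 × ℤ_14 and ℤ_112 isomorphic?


Comparing ℤ_8 × ℤ_14 and ℤ_112:
gcd(8,14) = 2 ≠ 1. Max element order in ℤ_8×ℤ_14 is lcm(8,14) = 56 < 112, so it has no element of order 112

No, ℤ_8 × ℤ_14 ≇ ℤ_112


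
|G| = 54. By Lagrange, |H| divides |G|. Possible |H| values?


Lagrange's theorem: |H| divides |G|
|G| = 54
Divisors of 54: 1, 2, 3, 6, 9, 18, 27, 54

Possible subgroup orders: {1, 2, 3, 6, 9, 18, 27, 54}


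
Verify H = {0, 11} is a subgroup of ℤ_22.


Subgroup test for H = {0, 11} in (ℤ_22, +):
(1) 0 ∈ H? Yes
(2) Closure: for all a,b ∈ H, (a+b) mod 22 ∈ H? Yes
(3) Inverses: for all a ∈ H, -a mod 22 ∈ H? Yes

Yes, H is a subgroup of ℤ_22


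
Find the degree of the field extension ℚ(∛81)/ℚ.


∛81 has minimal polynomial x³ - 81 (irreducible over ℚ since 81 is not a perfect cube)

[ℚ(∛81)/ℚ] = 3


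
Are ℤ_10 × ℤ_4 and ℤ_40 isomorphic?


Comparing ℤ_10 × ℤ_4 and ℤ_40:
gcd(10,4) = 2 ≠ 1. Max element order in ℤ_10×ℤ_4 is lcm(10,4) = 20 < 40, so it has no element of order 40

No, ℤ_10 × ℤ_4 ≇ ℤ_40


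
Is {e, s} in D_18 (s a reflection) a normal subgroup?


H = {e, s} in D_18 (s a reflection)
r·s·r⁻¹ = sr⁻² ≠ s for n ≥ 3, so {e, s} is not closed under conjugation

No, not a normal subgroup


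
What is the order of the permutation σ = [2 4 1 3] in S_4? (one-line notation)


Cycle decomposition: (1 2 4 3)
Cycle lengths: 4
Order = lcm(4) = 4

ord(σ) = 4


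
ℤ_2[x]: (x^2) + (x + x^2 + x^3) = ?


Add coefficients mod 2:
x^0: 0 + 0 = 0 (mod 2)
x^1: 0 + 1 = 1 (mod 2)
x^2: 1 + 1 = 0 (mod 2)
x^3: 0 + 1 = 1 (mod 2)
Result: x + x^3

f + g = x + x^3


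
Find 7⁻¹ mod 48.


Use the extended Euclidean algorithm to write 1 = 7·s + 48·t; then s mod 48 is the inverse.
Euclidean algorithm:
  7 = 0·48 + 7
  48 = 6·7 + 6
  7 = 1·6 + 1
  6 = 6·1 + 0
gcd(7,48) = 1
Back-substitution gives: 7·(7) + 48·(-1) = 1
So 7⁻¹ ≡ 7 ≡ 7 (mod 48)
Check: 7 × 7 = 49 ≡ 1 (mod 48) ✓

7⁻¹ ≡ 7 (mod 48)


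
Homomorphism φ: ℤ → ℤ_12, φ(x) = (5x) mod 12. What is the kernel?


Kernel = preimage of identity
ker(φ) = {x ∈ ℤ : 5x ≡ 0 (mod 12)}. gcd(5,12) = 1, so 5x ≡ 0 (mod 12) ⟺ x ≡ 0 (mod 12/1 = 12). Hence ker(φ) = 12ℤ

ker(φ) = 12ℤ


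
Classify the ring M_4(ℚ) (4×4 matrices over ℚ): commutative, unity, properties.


Matrix multiplication is non-commutative for n ≥ 2; the identity matrix I is the unity; singular matrices give zero divisors, so not an integral domain
Commutative: No
Integral domain: No
Has unity: Yes

M_4(ℚ) (4×4 matrices over ℚ): Commutative=No, Unity=Yes


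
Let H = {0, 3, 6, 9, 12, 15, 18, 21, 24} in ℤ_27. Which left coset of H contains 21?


21 + H = {21 + h (mod 27) : h ∈ H}
21+0=21, 21+3=24, 21+6=0, 21+9=3, 21+12=6, 21+15=9, 21+18=12, 21+21=15, 21+24=18
21 + H = {0, 3, 6, 9, 12, 15, 18, 21, 24} = 0 + H

21 + H = {0, 3, 6, 9, 12, 15, 18, 21, 24}


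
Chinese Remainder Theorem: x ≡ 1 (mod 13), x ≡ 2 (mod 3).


m₁ = 13, m₂ = 3, gcd = 1, so CRT applies. M = m₁·m₂ = 39
Let M₁ = M/m₁ = 3, M₂ = M/m₂ = 13
Find y₁ ≡ M₁⁻¹ (mod m₁): 3⁻¹ ≡ 9 (mod 13)
Find y₂ ≡ M₂⁻¹ (mod m₂): 13⁻¹ ≡ 1 (mod 3)
x = a₁·M₁·y₁ + a₂·M₂·y₂ = 1·3·9 + 2·13·1 = 53
Reduce mod 39: x ≡ 14
Check: 14 mod 13 = 1 ✓, 14 mod 3 = 2 ✓

x ≡ 14 (mod 39)


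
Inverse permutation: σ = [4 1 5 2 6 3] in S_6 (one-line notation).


To find σ⁻¹, swap domain and range:
σ(1) = 4 → σ⁻¹(4) = 1
σ(2) = 1 → σ⁻¹(1) = 2
σ(3) = 5 → σ⁻¹(5) = 3
σ(4) = 2 → σ⁻¹(2) = 4
σ(5) = 6 → σ⁻¹(6) = 5
σ(6) = 3 → σ⁻¹(3) = 6

σ⁻¹ = [2 4 6 1 3 5]


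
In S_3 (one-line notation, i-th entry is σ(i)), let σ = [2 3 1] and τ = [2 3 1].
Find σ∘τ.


σ∘τ: apply τ first, then σ
1 →τ 2 →σ 3
2 →τ 3 →σ 1
3 →τ 1 →σ 2

σ∘τ = [3 1 2]


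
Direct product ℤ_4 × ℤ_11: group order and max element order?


|ℤ_4 × ℤ_11| = 4 × 11 = 44
Max element order = lcm(4,11) = 44
Cyclic? Yes (gcd=1)

|ℤ_4×ℤ_11| = 44, max element order = 44


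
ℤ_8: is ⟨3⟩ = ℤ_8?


g generates ℤ_n iff gcd(g, n) = 1
gcd(3, 8) = 1
Since gcd = 1, 3 is a generator.

Yes, 3 generates ℤ_8


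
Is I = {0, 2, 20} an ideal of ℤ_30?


Check ideal conditions for I = {0, 2, 20} in ℤ_30:
(1) I is an additive subgroup? No
(2) For r ∈ ℤ_30 and a ∈ I: r·a ∈ I? No  [counterexample: r=2, a=2, r·a mod 30 = 4 ∉ I]

No, I is not an ideal of ℤ_30


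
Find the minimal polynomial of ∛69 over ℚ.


∛69 satisfies x³ - 69 = 0, irreducible over ℚ (no rational root; 69 is not a perfect cube)

Minimal polynomial: x³ - 69


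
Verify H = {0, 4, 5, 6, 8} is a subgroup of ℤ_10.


Subgroup test for H = {0, 4, 5, 6, 8} in (ℤ_10, +):
(1) 0 ∈ H? Yes
(2) Closure: for all a,b ∈ H, (a+b) mod 10 ∈ H? No  [counterexample: 4 + 5 = 9 ∉ H]
(3) Inverses: for all a ∈ H, -a mod 10 ∈ H? No

No, H is not a subgroup of ℤ_10


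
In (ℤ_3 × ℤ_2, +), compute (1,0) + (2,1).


Operation: componentwise addition mod (3, 2)
(1,0) + (2,1) = ((a₁+b₁) mod 3, (a₂+b₂) mod 2) with a = (1,0), b = (2,1)

(1,0) + (2,1) = (0,1)


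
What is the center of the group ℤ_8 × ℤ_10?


Z(G) = {g ∈ G | gx = xg for all x ∈ G}
Direct product of abelian groups is abelian, so Z(G) = G

Z(ℤ_8 × ℤ_10) = ℤ_8 × ℤ_10


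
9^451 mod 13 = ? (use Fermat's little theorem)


Fermat's little theorem: if p is prime and gcd(a,p)=1, then a^(p-1) ≡ 1 (mod p)
p = 13 is prime, gcd(9,13) = 1
Reduce exponent: 451 mod 12 = 7
So 9^451 ≡ 9^7 (mod 13)
9^7 mod 13 = 9

9^451 ≡ 9 (mod 13)


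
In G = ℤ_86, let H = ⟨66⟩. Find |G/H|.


|⟨66⟩| = n / gcd(66, 86) = 86 / 2 = 43
H is normal (ℤ_86 is abelian).
|G/H| = |G| / |H| = 86 / 43 = 2

|G/H| = 2


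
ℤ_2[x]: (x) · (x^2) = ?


Expand and collect like terms; reduce coefficients mod 2:
x^0: 0·0 = 0 ≡ 0 (mod 2)
x^1: 0·0 + 1·0 = 0 ≡ 0 (mod 2)
x^2: 0·1 + 1·0 = 0 ≡ 0 (mod 2)
x^3: 1·1 = 1 ≡ 1 (mod 2)
Result: x^3

f · g = x^3


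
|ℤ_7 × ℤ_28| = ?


|A × B| = |A| · |B|
|ℤ_7 × ℤ_28| = 7 × 28 = 196

|ℤ_7 × ℤ_28| = 196


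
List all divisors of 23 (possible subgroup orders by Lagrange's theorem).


Lagrange's theorem: |H| divides |G|
|G| = 23
Divisors of 23: 1, 23

Possible subgroup orders: {1, 23}


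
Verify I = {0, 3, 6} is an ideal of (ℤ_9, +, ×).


Check ideal conditions for I = {0, 3, 6} in ℤ_9:
(1) I is an additive subgroup? Yes
(2) For r ∈ ℤ_9 and a ∈ I: r·a ∈ I? Yes

Yes, I is an ideal of ℤ_9


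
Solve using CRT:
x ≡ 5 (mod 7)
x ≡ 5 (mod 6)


m₁ = 7, m₂ = 6, gcd = 1, so CRT applies. M = m₁·m₂ = 42
Let M₁ = M/m₁ = 6, M₂ = M/m₂ = 7
Find y₁ ≡ M₁⁻¹ (mod m₁): 6⁻¹ ≡ 6 (mod 7)
Find y₂ ≡ M₂⁻¹ (mod m₂): 7⁻¹ ≡ 1 (mod 6)
x = a₁·M₁·y₁ + a₂·M₂·y₂ = 5·6·6 + 5·7·1 = 215
Reduce mod 42: x ≡ 5
Check: 5 mod 7 = 5 ✓, 5 mod 6 = 5 ✓

x ≡ 5 (mod 42)


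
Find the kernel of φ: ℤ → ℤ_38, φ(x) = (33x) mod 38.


Kernel = preimage of identity
ker(φ) = {x ∈ ℤ : 33x ≡ 0 (mod 38)}. gcd(33,38) = 1, so 33x ≡ 0 (mod 38) ⟺ x ≡ 0 (mod 38/1 = 38). Hence ker(φ) = 38ℤ

ker(φ) = 38ℤ


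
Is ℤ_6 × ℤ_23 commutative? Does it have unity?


Direct product ring; commutative with unity (1,1); but (1,0)·(0,1) = (0,0) gives zero divisors, so not an integral domain
Commutative: Yes
Integral domain: No
Has unity: Yes

ℤ_6 × ℤ_23: Commutative=Yes, Unity=Yes


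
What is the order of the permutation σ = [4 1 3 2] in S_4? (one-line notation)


Cycle decomposition: (1 4 2)
Cycle lengths: 3
Order = lcm(3) = 3

ord(σ) = 3


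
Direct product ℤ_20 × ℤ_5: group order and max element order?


|ℤ_20 × ℤ_5| = 20 × 5 = 100
Max element order = lcm(20,5) = 20
Cyclic? No (gcd=5)

|ℤ_20×ℤ_5| = 100, max element order = 20


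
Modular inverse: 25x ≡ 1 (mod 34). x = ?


Use the extended Euclidean algorithm to write 1 = 25·s + 34·t; then s mod 34 is the inverse.
Euclidean algorithm:
  25 = 0·34 + 25
  34 = 1·25 + 9
  25 = 2·9 + 7
  9 = 1·7 + 2
  7 = 3·2 + 1
  2 = 2·1 + 0
gcd(25,34) = 1
Back-substitution gives: 25·(15) + 34·(-11) = 1
So 25⁻¹ ≡ 15 ≡ 15 (mod 34)
Check: 25 × 15 = 375 ≡ 1 (mod 34) ✓

25⁻¹ ≡ 15 (mod 34)


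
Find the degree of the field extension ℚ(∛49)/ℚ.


∛49 has minimal polynomial x³ - 49 (irreducible over ℚ since 49 is not a perfect cube)

[ℚ(∛49)/ℚ] = 3


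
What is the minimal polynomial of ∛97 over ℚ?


∛97 satisfies x³ - 97 = 0, irreducible over ℚ (no rational root; 97 is not a perfect cube)

Minimal polynomial: x³ - 97


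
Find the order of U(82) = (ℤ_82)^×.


U(n) is the group of units mod n; |U(n)| = φ(n)
|U(82)| = φ(82) = 40

|U(82) = (ℤ_82)^×| = 40


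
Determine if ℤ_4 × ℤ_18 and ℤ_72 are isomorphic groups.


Comparing ℤ_4 × ℤ_18 and ℤ_72:
gcd(4,18) = 2 ≠ 1. Max element order in ℤ_4×ℤ_18 is lcm(4,18) = 36 < 72, so it has no element of order 72

No, ℤ_4 × ℤ_18 ≇ ℤ_72


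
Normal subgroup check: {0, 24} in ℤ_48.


H = {0, 24} in ℤ_48
ℤ_48 is abelian; every subgroup of an abelian group is normal

Yes, normal subgroup


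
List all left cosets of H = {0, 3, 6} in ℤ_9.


H = {0, 3, 6}, |H| = 3
Number of cosets = |G|/|H| = 9/3 = 3
0 + H = {0, 3, 6}
1 + H = {1, 4, 7}
2 + H = {2, 5, 8}

Cosets: 0+H={0,3,6}; 1+H={1,4,7}; 2+H={2,5,8}


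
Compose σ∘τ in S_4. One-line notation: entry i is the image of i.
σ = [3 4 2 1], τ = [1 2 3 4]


σ∘τ: apply τ first, then σ
1 →τ 1 →σ 3
2 →τ 2 →σ 4
3 →τ 3 →σ 2
4 →τ 4 →σ 1

σ∘τ = [3 4 2 1]


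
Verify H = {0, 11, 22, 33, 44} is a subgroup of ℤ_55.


Subgroup test for H = {0, 11, 22, 33, 44} in (ℤ_55, +):
(1) 0 ∈ H? Yes
(2) Closure: for all a,b ∈ H, (a+b) mod 55 ∈ H? Yes
(3) Inverses: for all a ∈ H, -a mod 55 ∈ H? Yes

Yes, H is a subgroup of ℤ_55


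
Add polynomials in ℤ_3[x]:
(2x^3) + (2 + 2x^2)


Add coefficients mod 3:
x^0: 0 + 2 = 2 (mod 3)
x^1: 0 + 0 = 0 (mod 3)
x^2: 0 + 2 = 2 (mod 3)
x^3: 2 + 0 = 2 (mod 3)
Result: 2 + 2x^2 + 2x^3

f + g = 2 + 2x^2 + 2x^3


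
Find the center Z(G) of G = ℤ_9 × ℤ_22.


Z(G) = {g ∈ G | gx = xg for all x ∈ G}
Direct product of abelian groups is abelian, so Z(G) = G

Z(ℤ_9 × ℤ_22) = ℤ_9 × ℤ_22


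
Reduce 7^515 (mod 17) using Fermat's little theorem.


Fermat's little theorem: if p is prime and gcd(a,p)=1, then a^(p-1) ≡ 1 (mod p)
p = 17 is prime, gcd(7,17) = 1
Reduce exponent: 515 mod 16 = 3
So 7^515 ≡ 7^3 (mod 17)
7^3 mod 17 = 3

7^515 ≡ 3 (mod 17)


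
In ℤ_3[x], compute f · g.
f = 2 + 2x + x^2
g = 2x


Expand and collect like terms; reduce coefficients mod 3:
x^0: 2·0 = 0 ≡ 0 (mod 3)
x^1: 2·2 + 2·0 = 4 ≡ 1 (mod 3)
x^2: 2·2 + 1·0 = 4 ≡ 1 (mod 3)
x^3: 1·2 = 2 ≡ 2 (mod 3)
Result: x + x^2 + 2x^3

f · g = x + x^2 + 2x^3


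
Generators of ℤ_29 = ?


g generates ℤ_n iff gcd(g,n) = 1
Prime factors of 29: 29
Generators are g ∈ {1,...,28} not divisible by any of these primes.
Generators: {1, 2, 3, 4, 5, 6, 7, 8, 9, 10, 11, 12, 13, 14, 15, 16, 17, 18, 19, 20, 21, 22, 23, 24, 25, 26, 27, 28}
Number of generators = φ(29) = 28

Generators of ℤ_29 = {1, 2, 3, 4, 5, 6, 7, 8, 9, 10, 11, 12, 13, 14, 15, 16, 17, 18, 19, 20, 21, 22, 23, 24, 25, 26, 27, 28}


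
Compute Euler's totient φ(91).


Factor n: 91 = 7 × 13
φ(n) = n · ∏(1 - 1/p) over distinct primes p | n
φ(91) = 91 · (1 - 1/7) · (1 - 1/13) = 72

φ(91) = 72


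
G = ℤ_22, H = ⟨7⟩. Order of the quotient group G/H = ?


|⟨7⟩| = n / gcd(7, 22) = 22 / 1 = 22
H is normal (ℤ_22 is abelian).
|G/H| = |G| / |H| = 22 / 22 = 1

|G/H| = 1


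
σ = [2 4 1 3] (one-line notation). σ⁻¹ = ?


To find σ⁻¹, swap domain and range:
σ(1) = 2 → σ⁻¹(2) = 1
σ(2) = 4 → σ⁻¹(4) = 2
σ(3) = 1 → σ⁻¹(1) = 3
σ(4) = 3 → σ⁻¹(3) = 4

σ⁻¹ = [3 1 4 2]


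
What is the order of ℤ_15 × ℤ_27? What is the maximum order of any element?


|ℤ_15 × ℤ_27| = 15 × 27 = 405
Max element order = lcm(15,27) = 135
Cyclic? No (gcd=3)

|ℤ_15×ℤ_27| = 405, max element order = 135


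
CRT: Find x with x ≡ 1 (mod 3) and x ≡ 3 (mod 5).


m₁ = 3, m₂ = 5, gcd = 1, so CRT applies. M = m₁·m₂ = 15
Let M₁ = M/m₁ = 5, M₂ = M/m₂ = 3
Find y₁ ≡ M₁⁻¹ (mod m₁): 5⁻¹ ≡ 2 (mod 3)
Find y₂ ≡ M₂⁻¹ (mod m₂): 3⁻¹ ≡ 2 (mod 5)
x = a₁·M₁·y₁ + a₂·M₂·y₂ = 1·5·2 + 3·3·2 = 28
Reduce mod 15: x ≡ 13
Check: 13 mod 3 = 1 ✓, 13 mod 5 = 3 ✓

x ≡ 13 (mod 15)


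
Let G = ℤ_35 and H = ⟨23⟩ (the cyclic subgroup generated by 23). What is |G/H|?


|⟨23⟩| = n / gcd(23, 35) = 35 / 1 = 35
H is normal (ℤ_35 is abelian).
|G/H| = |G| / |H| = 35 / 35 = 1

|G/H| = 1


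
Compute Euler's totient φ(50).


Factor n: 50 = 2 × 5^2
φ(n) = n · ∏(1 - 1/p) over distinct primes p | n
φ(50) = 50 · (1 - 1/2) · (1 - 1/5) = 20

φ(50) = 20


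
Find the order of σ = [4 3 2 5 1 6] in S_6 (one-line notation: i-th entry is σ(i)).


Cycle decomposition: (1 4 5) (2 3)
Cycle lengths: 3, 2
Order = lcm(3, 2) = 6

ord(σ) = 6


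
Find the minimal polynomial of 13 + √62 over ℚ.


Let α = 13 + √62. Then α - 13 = √62, so (α - 13)² = 62, giving α² - 26α + 107 = 0. Degree 2 and α ∉ ℚ, so this is the minimal polynomial.

Minimal polynomial: x² - 26x + 107


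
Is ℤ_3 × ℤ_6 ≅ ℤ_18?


Comparing ℤ_3 × ℤ_6 and ℤ_18:
gcd(3,6) = 3 ≠ 1. Max element order in ℤ_3×ℤ_6 is lcm(3,6) = 6 < 18, so it has no element of order 18

No, ℤ_3 × ℤ_6 ≇ ℤ_18


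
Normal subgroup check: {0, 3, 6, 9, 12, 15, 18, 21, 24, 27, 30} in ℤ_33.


H = {0, 3, 6, 9, 12, 15, 18, 21, 24, 27, 30} in ℤ_33
ℤ_33 is abelian; every subgroup of an abelian group is normal

Yes, normal subgroup


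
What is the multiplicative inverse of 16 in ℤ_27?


Use the extended Euclidean algorithm to write 1 = 16·s + 27·t; then s mod 27 is the inverse.
Euclidean algorithm:
  16 = 0·27 + 16
  27 = 1·16 + 11
  16 = 1·11 + 5
  11 = 2·5 + 1
  5 = 5·1 + 0
gcd(16,27) = 1
Back-substitution gives: 16·(-5) + 27·(3) = 1
So 16⁻¹ ≡ -5 ≡ 22 (mod 27)
Check: 16 × 22 = 352 ≡ 1 (mod 27) ✓

16⁻¹ ≡ 22 (mod 27)


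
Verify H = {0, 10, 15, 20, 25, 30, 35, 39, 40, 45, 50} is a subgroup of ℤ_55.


Subgroup test for H = {0, 10, 15, 20, 25, 30, 35, 39, 40, 45, 50} in (ℤ_55, +):
(1) 0 ∈ H? Yes
(2) Closure: for all a,b ∈ H, (a+b) mod 55 ∈ H? No  [counterexample: 10 + 39 = 49 ∉ H]
(3) Inverses: for all a ∈ H, -a mod 55 ∈ H? No

No, H is not a subgroup of ℤ_55


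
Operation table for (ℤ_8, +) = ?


Elements: {0, 1, 2, 3, 4, 5, 6, 7}
Operation: addition mod 8
Entry (a, b) = (a + b) mod 8

Cayley table:
  | 0 | 1 | 2 | 3 | 4 | 5 | 6 | 7
0 | 0 | 1 | 2 | 3 | 4 | 5 | 6 | 7
1 | 1 | 2 | 3 | 4 | 5 | 6 | 7 | 0
2 | 2 | 3 | 4 | 5 | 6 | 7 | 0 | 1
3 | 3 | 4 | 5 | 6 | 7 | 0 | 1 | 2
4 | 4 | 5 | 6 | 7 | 0 | 1 | 2 | 3
5 | 5 | 6 | 7 | 0 | 1 | 2 | 3 | 4
6 | 6 | 7 | 0 | 1 | 2 | 3 | 4 | 5
7 | 7 | 0 | 1 | 2 | 3 | 4 | 5 | 6


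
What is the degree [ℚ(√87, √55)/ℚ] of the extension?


[ℚ(√87,√55):ℚ] = [ℚ(√87,√55):ℚ(√87)]·[ℚ(√87):ℚ] = 2·2 = 4

[ℚ(√87, √55)/ℚ] = 4


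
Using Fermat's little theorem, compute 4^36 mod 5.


Fermat's little theorem: if p is prime and gcd(a,p)=1, then a^(p-1) ≡ 1 (mod p)
p = 5 is prime, gcd(4,5) = 1
Reduce exponent: 36 mod 4 = 0
So 4^36 ≡ 4^0 (mod 5)
4^0 = 1

4^36 ≡ 1 (mod 5)


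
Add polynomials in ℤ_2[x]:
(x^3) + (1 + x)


Add coefficients mod 2:
x^0: 0 + 1 = 1 (mod 2)
x^1: 0 + 1 = 1 (mod 2)
x^2: 0 + 0 = 0 (mod 2)
x^3: 1 + 0 = 1 (mod 2)
Result: 1 + x + x^3

f + g = 1 + x + x^3


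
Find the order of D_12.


|D_n| = 2n (n rotations and n reflections)
|D_12| = 2×12 = 24

|D_12| = 24


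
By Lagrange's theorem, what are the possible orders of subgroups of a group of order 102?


Lagrange's theorem: |H| divides |G|
|G| = 102
Divisors of 102: 1, 2, 3, 6, 17, 34, 51, 102

Possible subgroup orders: {1, 2, 3, 6, 17, 34, 51, 102}


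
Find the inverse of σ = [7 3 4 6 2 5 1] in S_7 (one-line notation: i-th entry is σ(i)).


To find σ⁻¹, swap domain and range:
σ(1) = 7 → σ⁻¹(7) = 1
σ(2) = 3 → σ⁻¹(3) = 2
σ(3) = 4 → σ⁻¹(4) = 3
σ(4) = 6 → σ⁻¹(6) = 4
σ(5) = 2 → σ⁻¹(2) = 5
σ(6) = 5 → σ⁻¹(5) = 6
σ(7) = 1 → σ⁻¹(1) = 7

σ⁻¹ = [7 5 2 3 6 4 1]


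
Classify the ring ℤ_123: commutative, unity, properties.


ℤ_123 is a commutative ring with unity 1; 123 = 3×41 is composite, so 3·41 ≡ 0 gives zero divisors (not an integral domain)
Commutative: Yes
Integral domain: No
Has unity: Yes

ℤ_123: Commutative=Yes, Unity=Yes


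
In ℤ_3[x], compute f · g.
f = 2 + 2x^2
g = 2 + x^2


Expand and collect like terms; reduce coefficients mod 3:
x^0: 2·2 = 4 ≡ 1 (mod 3)
x^1: 2·0 + 0·2 = 0 ≡ 0 (mod 3)
x^2: 2·1 + 0·0 + 2·2 = 6 ≡ 0 (mod 3)
x^3: 0·1 + 2·0 = 0 ≡ 0 (mod 3)
x^4: 2·1 = 2 ≡ 2 (mod 3)
Result: 1 + 2x^4

f · g = 1 + 2x^4


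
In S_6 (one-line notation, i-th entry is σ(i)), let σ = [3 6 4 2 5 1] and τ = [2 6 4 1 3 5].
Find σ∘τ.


σ∘τ: apply τ first, then σ
1 →τ 2 →σ 6
2 →τ 6 →σ 1
3 →τ 4 →σ 2
4 →τ 1 →σ 3
5 →τ 3 →σ 4
6 →τ 5 →σ 5

σ∘τ = [6 1 2 3 4 5]


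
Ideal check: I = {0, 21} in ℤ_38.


Check ideal conditions for I = {0, 21} in ℤ_38:
(1) I is an additive subgroup? No
(2) For r ∈ ℤ_38 and a ∈ I: r·a ∈ I? No  [counterexample: r=2, a=21, r·a mod 38 = 4 ∉ I]

No, I is not an ideal of ℤ_38


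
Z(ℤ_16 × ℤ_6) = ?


Z(G) = {g ∈ G | gx = xg for all x ∈ G}
Direct product of abelian groups is abelian, so Z(G) = G

Z(ℤ_16 × ℤ_6) = ℤ_16 × ℤ_6


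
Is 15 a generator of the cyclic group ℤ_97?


g generates ℤ_n iff gcd(g, n) = 1
gcd(15, 97) = 1
Since gcd = 1, 15 is a generator.

Yes, 15 generates ℤ_97


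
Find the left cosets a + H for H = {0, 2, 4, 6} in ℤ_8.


H = {0, 2, 4, 6}, |H| = 4
Number of cosets = |G|/|H| = 8/4 = 2
0 + H = {0, 2, 4, 6}
1 + H = {1, 3, 5, 7}

Cosets: 0+H={0,2,4,6}; 1+H={1,3,5,7}


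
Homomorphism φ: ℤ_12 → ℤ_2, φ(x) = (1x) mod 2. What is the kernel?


Kernel = preimage of identity
ker(φ) = {x ∈ ℤ_12 : 1x ≡ 0 (mod 2)}. Since 2 | 12, φ is well-defined. The kernel is the cyclic subgroup ⟨2⟩ of ℤ_12 (order 6), i.e. {0, 2, 4, 6, 8, 10}

ker(φ) = {0, 2, 4, 6, 8, 10}


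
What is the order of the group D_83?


|D_n| = 2n (n rotations and n reflections)
|D_83| = 2×83 = 166

|D_83| = 166


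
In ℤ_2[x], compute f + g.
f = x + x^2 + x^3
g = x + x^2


Add coefficients mod 2:
x^0: 0 + 0 = 0 (mod 2)
x^1: 1 + 1 = 0 (mod 2)
x^2: 1 + 1 = 0 (mod 2)
x^3: 1 + 0 = 1 (mod 2)
Result: x^3

f + g = x^3


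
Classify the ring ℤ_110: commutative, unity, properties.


ℤ_110 is a commutative ring with unity 1; 110 = 2×55 is composite, so 2·55 ≡ 0 gives zero divisors (not an integral domain)
Commutative: Yes
Integral domain: No
Has unity: Yes

ℤ_110: Commutative=Yes, Unity=Yes


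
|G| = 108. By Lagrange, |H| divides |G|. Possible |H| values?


Lagrange's theorem: |H| divides |G|
|G| = 108
Divisors of 108: 1, 2, 3, 4, 6, 9, 12, 18, 27, 36, 54, 108

Possible subgroup orders: {1, 2, 3, 4, 6, 9, 12, 18, 27, 36, 54, 108}


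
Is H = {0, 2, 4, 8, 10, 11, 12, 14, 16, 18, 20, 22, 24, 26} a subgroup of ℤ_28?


Subgroup test for H = {0, 2, 4, 8, 10, 11, 12, 14, 16, 18, 20, 22, 24, 26} in (ℤ_28, +):
(1) 0 ∈ H? Yes
(2) Closure: for all a,b ∈ H, (a+b) mod 28 ∈ H? No  [counterexample: 2 + 4 = 6 ∉ H]
(3) Inverses: for all a ∈ H, -a mod 28 ∈ H? No

No, H is not a subgroup of ℤ_28


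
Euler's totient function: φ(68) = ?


Factor n: 68 = 2^2 × 17
φ(n) = n · ∏(1 - 1/p) over distinct primes p | n
φ(68) = 68 · (1 - 1/2) · (1 - 1/17) = 32

φ(68) = 32


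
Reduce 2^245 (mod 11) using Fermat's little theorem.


Fermat's little theorem: if p is prime and gcd(a,p)=1, then a^(p-1) ≡ 1 (mod p)
p = 11 is prime, gcd(2,11) = 1
Reduce exponent: 245 mod 10 = 5
So 2^245 ≡ 2^5 (mod 11)
2^5 mod 11 = 10

2^245 ≡ 10 (mod 11)
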